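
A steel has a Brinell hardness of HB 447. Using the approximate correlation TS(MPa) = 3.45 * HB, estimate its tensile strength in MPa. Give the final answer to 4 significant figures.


TS (MPa) = 3.45 * HB
TS = 3.45 * 447
TS = 1542 MPa


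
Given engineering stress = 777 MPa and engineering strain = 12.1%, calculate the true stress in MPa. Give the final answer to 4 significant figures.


sigma_true = sigma_eng * (1 + epsilon_eng)
sigma_true = 777 * (1 + 0.121)
sigma_true = 871 MPa


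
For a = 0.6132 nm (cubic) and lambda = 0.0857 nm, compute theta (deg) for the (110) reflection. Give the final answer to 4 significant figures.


d = a / sqrt(h^2+k^2+l^2)
d = 0.6132 / sqrt(2) = 0.433598 nm
lambda = 2*d*sin(theta)  =>  sin(theta) = lambda / (2*d)
sin(theta) = 0.0857 / (2 * 0.433598) = 0.0988243
theta = 5.671 deg


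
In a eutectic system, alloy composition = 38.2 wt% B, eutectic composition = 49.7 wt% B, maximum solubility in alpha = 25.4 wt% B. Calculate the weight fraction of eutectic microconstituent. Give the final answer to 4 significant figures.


f_primary = (C_e - C0) / (C_e - C_alpha_max)
f_primary = (49.7 - 38.2) / (49.7 - 25.4)
f_primary = 0.473251
f_eutectic = 1 - 0.473251 = 0.5267


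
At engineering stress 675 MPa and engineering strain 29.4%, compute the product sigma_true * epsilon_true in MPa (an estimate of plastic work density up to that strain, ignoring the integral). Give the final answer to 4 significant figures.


sigma_true = sigma_eng * (1 + epsilon_eng)
sigma_true = 675 * (1 + 0.294) = 873.45 MPa
epsilon_true = ln(1 + epsilon_eng)
epsilon_true = ln(1 + 0.294) = 0.257738
sigma_true * epsilon_true = 873.45 * 0.257738 = 225.1 MPa


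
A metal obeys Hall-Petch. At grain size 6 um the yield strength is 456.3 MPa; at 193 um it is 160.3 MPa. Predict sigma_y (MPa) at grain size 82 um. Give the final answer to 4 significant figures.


sigma_y = sigma0 + k / sqrt(d)
1/sqrt(d1) = 1/sqrt(6e-06) = 408.248;  1/sqrt(d2) = 71.9816
k = (sigma1 - sigma2) / (1/sqrt(d1) - 1/sqrt(d2)) = (456.3 - 160.3) / (408.248 - 71.9816) = 0.880254 MPa*m^0.5
sigma0 = sigma1 - k/sqrt(d1) = 456.3 - 0.880254*408.248 = 96.938 MPa
sigma_y(d3) = 96.938 + 0.880254 / sqrt(8.2e-05) = 194.1 MPa


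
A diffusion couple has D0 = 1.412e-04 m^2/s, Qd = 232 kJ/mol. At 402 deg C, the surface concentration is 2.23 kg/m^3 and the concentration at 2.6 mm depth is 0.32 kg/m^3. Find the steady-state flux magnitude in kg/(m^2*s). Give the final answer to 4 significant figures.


Step 1: D = D0 * exp(-Qd/(R*T))
T = 402 + 273.15 = 675.15 K
D = 1.412e-04 * exp(-232e3 / (8.314 * 675.15)) = 1.58466e-22 m^2/s
Step 2: J = D * (C1 - C2) / dx
J = 1.58466e-22 * (2.23 - 0.32) / 2.6e-03
J = 1.164e-19 kg/(m^2*s)


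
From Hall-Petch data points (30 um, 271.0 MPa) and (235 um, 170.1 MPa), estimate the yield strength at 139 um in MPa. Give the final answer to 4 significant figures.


sigma_y = sigma0 + k / sqrt(d)
1/sqrt(d1) = 1/sqrt(3e-05) = 182.574;  1/sqrt(d2) = 65.2328
k = (sigma1 - sigma2) / (1/sqrt(d1) - 1/sqrt(d2)) = (271.0 - 170.1) / (182.574 - 65.2328) = 0.859884 MPa*m^0.5
sigma0 = sigma1 - k/sqrt(d1) = 271.0 - 0.859884*182.574 = 114.007 MPa
sigma_y(d3) = 114.007 + 0.859884 / sqrt(1.39e-04) = 186.9 MPa


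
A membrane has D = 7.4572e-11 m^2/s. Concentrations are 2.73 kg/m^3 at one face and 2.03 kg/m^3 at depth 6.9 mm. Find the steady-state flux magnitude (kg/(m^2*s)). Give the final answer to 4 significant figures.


J = -D * (dC/dx) = D * (C1 - C2) / dx
J = 7.4572e-11 * (2.73 - 2.03) / 6.9e-03
J = 7.565e-09 kg/(m^2*s)


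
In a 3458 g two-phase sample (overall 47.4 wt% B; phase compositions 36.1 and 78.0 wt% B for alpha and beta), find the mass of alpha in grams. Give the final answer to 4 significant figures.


f_alpha = (C_beta - C0) / (C_beta - C_alpha)
f_alpha = (78.0 - 47.4) / (78.0 - 36.1) = 0.73031
m_alpha = f_alpha * m_total = 0.73031 * 3458 = 2525 g


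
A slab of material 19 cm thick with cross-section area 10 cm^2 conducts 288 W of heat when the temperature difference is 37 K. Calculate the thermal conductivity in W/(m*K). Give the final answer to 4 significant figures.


k = Q*L / (A*dT)
L = 0.19 m, A = 1e-03 m^2
k = 288 * 0.19 / (1e-03 * 37)
k = 1479 W/(m*K)


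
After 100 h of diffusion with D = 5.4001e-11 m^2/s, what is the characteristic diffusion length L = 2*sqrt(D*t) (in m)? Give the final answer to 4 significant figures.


t = 100 hr = 360000 s
Diffusion length = 2*sqrt(D*t)
= 2*sqrt(5.4001e-11 * 360000)
= 8.818e-03 m


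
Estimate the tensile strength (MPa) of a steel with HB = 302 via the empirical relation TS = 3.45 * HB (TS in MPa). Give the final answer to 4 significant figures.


TS (MPa) = 3.45 * HB
TS = 3.45 * 302
TS = 1042 MPa


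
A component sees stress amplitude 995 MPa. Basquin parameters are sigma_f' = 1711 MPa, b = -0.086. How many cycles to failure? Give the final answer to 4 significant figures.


sigma_a = sigma_f' * (2*Nf)^b
2*Nf = (sigma_a / sigma_f')^(1/b)
2*Nf = (995 / 1711)^(1/-0.086)
2*Nf = 546.415
Nf = 273.2 cycles


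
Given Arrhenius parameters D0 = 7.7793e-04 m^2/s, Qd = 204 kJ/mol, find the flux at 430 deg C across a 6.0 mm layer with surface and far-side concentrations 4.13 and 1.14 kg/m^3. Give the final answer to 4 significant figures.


Step 1: D = D0 * exp(-Qd/(R*T))
T = 430 + 273.15 = 703.15 K
D = 7.7793e-04 * exp(-204e3 / (8.314 * 703.15)) = 5.44405e-19 m^2/s
Step 2: J = D * (C1 - C2) / dx
J = 5.44405e-19 * (4.13 - 1.14) / 6e-03
J = 2.713e-16 kg/(m^2*s)


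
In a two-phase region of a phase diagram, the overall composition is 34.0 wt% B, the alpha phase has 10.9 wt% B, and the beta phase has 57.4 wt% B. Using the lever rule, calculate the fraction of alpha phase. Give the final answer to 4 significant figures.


f_alpha = (C_beta - C0) / (C_beta - C_alpha)
f_alpha = (57.4 - 34.0) / (57.4 - 10.9)
f_alpha = 0.5032


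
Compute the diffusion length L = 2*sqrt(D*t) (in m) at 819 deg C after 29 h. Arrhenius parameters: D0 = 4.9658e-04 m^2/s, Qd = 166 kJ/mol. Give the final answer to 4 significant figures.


Step 1: D = D0 * exp(-Qd/(R*T))
T = 1092.15 K
D = 4.9658e-04 * exp(-166e3 / (8.314 * 1092.15)) = 5.7064e-12 m^2/s
Step 2: L = 2*sqrt(D*t)
t = 29 h = 104400 s
L = 2*sqrt(5.7064e-12 * 104400) = 1.544e-03 m


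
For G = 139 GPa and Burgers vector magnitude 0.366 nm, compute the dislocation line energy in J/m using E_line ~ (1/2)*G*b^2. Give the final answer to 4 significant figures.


E = G*b^2/2
b = 0.366 nm = 3.66e-10 m
G = 139 GPa = 1.39e+11 Pa
E = 0.5 * 1.39e+11 * (3.66e-10)^2
E = 9.31e-09 J/m


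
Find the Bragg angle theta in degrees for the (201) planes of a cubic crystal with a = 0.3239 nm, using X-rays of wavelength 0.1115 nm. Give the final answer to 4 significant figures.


d = a / sqrt(h^2+k^2+l^2)
d = 0.3239 / sqrt(5) = 0.144852 nm
lambda = 2*d*sin(theta)  =>  sin(theta) = lambda / (2*d)
sin(theta) = 0.1115 / (2 * 0.144852) = 0.384874
theta = 22.64 deg


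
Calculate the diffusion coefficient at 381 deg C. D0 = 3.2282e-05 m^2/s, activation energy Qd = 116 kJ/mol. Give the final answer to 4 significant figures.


D = D0 * exp(-Qd / (R*T))
T = 654.15 K
D = 3.2282e-05 * exp(-116e3 / (8.314 * 654.15))
D = 1.762e-14 m^2/s


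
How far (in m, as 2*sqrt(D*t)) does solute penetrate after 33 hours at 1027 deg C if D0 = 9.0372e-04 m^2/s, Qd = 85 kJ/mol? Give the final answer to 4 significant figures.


Step 1: D = D0 * exp(-Qd/(R*T))
T = 1300.15 K
D = 9.0372e-04 * exp(-85e3 / (8.314 * 1300.15)) = 3.47506e-07 m^2/s
Step 2: L = 2*sqrt(D*t)
t = 33 h = 118800 s
L = 2*sqrt(3.47506e-07 * 118800) = 0.4064 m


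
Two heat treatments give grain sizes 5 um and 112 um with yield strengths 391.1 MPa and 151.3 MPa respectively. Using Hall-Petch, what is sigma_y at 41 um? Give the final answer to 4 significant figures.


sigma_y = sigma0 + k / sqrt(d)
1/sqrt(d1) = 1/sqrt(5e-06) = 447.214;  1/sqrt(d2) = 94.4911
k = (sigma1 - sigma2) / (1/sqrt(d1) - 1/sqrt(d2)) = (391.1 - 151.3) / (447.214 - 94.4911) = 0.679855 MPa*m^0.5
sigma0 = sigma1 - k/sqrt(d1) = 391.1 - 0.679855*447.214 = 87.0598 MPa
sigma_y(d3) = 87.0598 + 0.679855 / sqrt(4.1e-05) = 193.2 MPa


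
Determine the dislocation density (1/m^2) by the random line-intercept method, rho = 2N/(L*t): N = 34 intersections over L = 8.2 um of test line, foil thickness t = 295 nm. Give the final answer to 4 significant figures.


rho = 2N / (L * t)
L = 8.2 um = 8.2e-06 m, t = 295 nm = 2.95e-07 m
rho = 2 * 34 / (8.2e-06 * 2.95e-07)
rho = 2.811e+13 1/m^2


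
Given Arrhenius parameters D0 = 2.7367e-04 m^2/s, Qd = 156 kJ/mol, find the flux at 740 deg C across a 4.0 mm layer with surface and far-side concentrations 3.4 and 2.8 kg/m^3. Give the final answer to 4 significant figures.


Step 1: D = D0 * exp(-Qd/(R*T))
T = 740 + 273.15 = 1013.15 K
D = 2.7367e-04 * exp(-156e3 / (8.314 * 1013.15)) = 2.47797e-12 m^2/s
Step 2: J = D * (C1 - C2) / dx
J = 2.47797e-12 * (3.4 - 2.8) / 4e-03
J = 3.717e-10 kg/(m^2*s)


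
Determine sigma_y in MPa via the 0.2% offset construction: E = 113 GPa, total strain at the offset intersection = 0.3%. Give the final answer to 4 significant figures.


Offset strain = 0.002
Elastic strain at yield = total_strain - offset = 3e-03 - 0.002 = 1e-03
sigma_y = E * elastic_strain = 113000 * 1e-03
sigma_y = 113 MPa


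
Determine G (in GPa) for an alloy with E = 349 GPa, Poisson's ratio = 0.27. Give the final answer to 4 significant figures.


G = E / (2*(1+nu))
G = 349 / (2*(1+0.27))
G = 137.4 GPa


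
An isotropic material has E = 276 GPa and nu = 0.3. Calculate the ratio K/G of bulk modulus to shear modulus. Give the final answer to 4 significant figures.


G = E / (2*(1+nu))
G = 276 / (2*(1+0.3)) = 106.154 GPa
K = E / (3*(1-2*nu))
K = 276 / (3*(1-2*0.3)) = 230 GPa
K/G = 230 / 106.154 = 2.167


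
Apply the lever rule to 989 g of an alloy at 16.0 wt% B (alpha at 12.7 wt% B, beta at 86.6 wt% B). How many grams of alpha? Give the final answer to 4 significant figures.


f_alpha = (C_beta - C0) / (C_beta - C_alpha)
f_alpha = (86.6 - 16.0) / (86.6 - 12.7) = 0.955345
m_alpha = f_alpha * m_total = 0.955345 * 989 = 944.8 g


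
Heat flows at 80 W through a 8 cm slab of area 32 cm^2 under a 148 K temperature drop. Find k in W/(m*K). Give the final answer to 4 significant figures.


k = Q*L / (A*dT)
L = 0.08 m, A = 3.2e-03 m^2
k = 80 * 0.08 / (3.2e-03 * 148)
k = 13.51 W/(m*K)


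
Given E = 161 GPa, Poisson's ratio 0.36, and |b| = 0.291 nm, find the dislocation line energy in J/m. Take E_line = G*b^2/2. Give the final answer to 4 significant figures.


Step 1: G = E / (2*(1+nu))
G = 161 / (2*(1+0.36)) = 59.1912 GPa = 5.91912e+10 Pa
Step 2: E_line = G*b^2/2
b = 0.291 nm = 2.91e-10 m
E_line = 0.5 * 5.91912e+10 * (2.91e-10)^2 = 2.506e-09 J/m


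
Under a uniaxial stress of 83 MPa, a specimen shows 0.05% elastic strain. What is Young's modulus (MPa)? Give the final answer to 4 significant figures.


E = sigma / epsilon
epsilon = 0.05% = 5e-04
E = 83 / 5e-04
E = 166000 MPa


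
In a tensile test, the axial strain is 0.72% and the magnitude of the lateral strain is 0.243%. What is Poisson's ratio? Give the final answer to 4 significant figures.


nu = -epsilon_lat / epsilon_axial
Lateral strain is contraction (negative), so using magnitudes:
nu = 0.243 / 0.72
nu = 0.3375


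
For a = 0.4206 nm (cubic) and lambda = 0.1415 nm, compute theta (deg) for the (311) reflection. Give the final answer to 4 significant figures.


d = a / sqrt(h^2+k^2+l^2)
d = 0.4206 / sqrt(11) = 0.126816 nm
lambda = 2*d*sin(theta)  =>  sin(theta) = lambda / (2*d)
sin(theta) = 0.1415 / (2 * 0.126816) = 0.557896
theta = 33.91 deg


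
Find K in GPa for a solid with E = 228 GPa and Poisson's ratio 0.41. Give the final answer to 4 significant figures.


K = E / (3*(1-2*nu))
K = 228 / (3*(1-2*0.41))
K = 422.2 GPa


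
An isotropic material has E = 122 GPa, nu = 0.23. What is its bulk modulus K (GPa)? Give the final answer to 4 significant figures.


K = E / (3*(1-2*nu))
K = 122 / (3*(1-2*0.23))
K = 75.31 GPa


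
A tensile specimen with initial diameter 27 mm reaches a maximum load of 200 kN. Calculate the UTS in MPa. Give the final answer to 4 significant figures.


A0 = pi*(d/2)^2 = pi*(27/2)^2 = 572.555 mm^2
UTS = F_max / A0 = 200*1000 / 572.555
UTS = 349.3 MPa


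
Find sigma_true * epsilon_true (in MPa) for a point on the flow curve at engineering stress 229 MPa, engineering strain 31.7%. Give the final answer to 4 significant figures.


sigma_true = sigma_eng * (1 + epsilon_eng)
sigma_true = 229 * (1 + 0.317) = 301.593 MPa
epsilon_true = ln(1 + epsilon_eng)
epsilon_true = ln(1 + 0.317) = 0.275356
sigma_true * epsilon_true = 301.593 * 0.275356 = 83.05 MPa


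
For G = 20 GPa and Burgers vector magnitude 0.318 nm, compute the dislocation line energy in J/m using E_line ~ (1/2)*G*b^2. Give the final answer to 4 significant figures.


E = G*b^2/2
b = 0.318 nm = 3.18e-10 m
G = 20 GPa = 2e+10 Pa
E = 0.5 * 2e+10 * (3.18e-10)^2
E = 1.011e-09 J/m


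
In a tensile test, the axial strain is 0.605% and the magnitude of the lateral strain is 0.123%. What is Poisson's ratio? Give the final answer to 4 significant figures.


nu = -epsilon_lat / epsilon_axial
Lateral strain is contraction (negative), so using magnitudes:
nu = 0.123 / 0.605
nu = 0.2033


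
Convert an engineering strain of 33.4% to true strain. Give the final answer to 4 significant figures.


epsilon_true = ln(1 + epsilon_eng)
epsilon_true = ln(1 + 0.334)
epsilon_true = 0.2882


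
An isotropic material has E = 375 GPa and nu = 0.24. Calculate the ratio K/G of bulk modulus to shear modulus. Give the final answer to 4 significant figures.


G = E / (2*(1+nu))
G = 375 / (2*(1+0.24)) = 151.21 GPa
K = E / (3*(1-2*nu))
K = 375 / (3*(1-2*0.24)) = 240.385 GPa
K/G = 240.385 / 151.21 = 1.59


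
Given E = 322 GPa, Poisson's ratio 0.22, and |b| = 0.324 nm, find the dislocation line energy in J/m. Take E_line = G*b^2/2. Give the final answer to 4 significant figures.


Step 1: G = E / (2*(1+nu))
G = 322 / (2*(1+0.22)) = 131.967 GPa = 1.31967e+11 Pa
Step 2: E_line = G*b^2/2
b = 0.324 nm = 3.24e-10 m
E_line = 0.5 * 1.31967e+11 * (3.24e-10)^2 = 6.927e-09 J/m


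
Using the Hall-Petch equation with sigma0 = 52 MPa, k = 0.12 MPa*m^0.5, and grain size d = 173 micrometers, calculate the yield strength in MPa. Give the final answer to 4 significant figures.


sigma_y = sigma0 + k / sqrt(d)
d = 173 um = 1.73e-04 m
sigma_y = 52 + 0.12 / sqrt(1.73e-04)
sigma_y = 61.12 MPa


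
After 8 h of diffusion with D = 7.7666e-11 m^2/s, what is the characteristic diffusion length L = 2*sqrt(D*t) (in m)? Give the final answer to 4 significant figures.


t = 8 hr = 28800 s
Diffusion length = 2*sqrt(D*t)
= 2*sqrt(7.7666e-11 * 28800)
= 2.991e-03 m


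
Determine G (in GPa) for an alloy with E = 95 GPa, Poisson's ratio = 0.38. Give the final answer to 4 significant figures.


G = E / (2*(1+nu))
G = 95 / (2*(1+0.38))
G = 34.42 GPa


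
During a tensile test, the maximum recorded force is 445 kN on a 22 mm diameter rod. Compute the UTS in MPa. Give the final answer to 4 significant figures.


A0 = pi*(d/2)^2 = pi*(22/2)^2 = 380.133 mm^2
UTS = F_max / A0 = 445*1000 / 380.133
UTS = 1171 MPa


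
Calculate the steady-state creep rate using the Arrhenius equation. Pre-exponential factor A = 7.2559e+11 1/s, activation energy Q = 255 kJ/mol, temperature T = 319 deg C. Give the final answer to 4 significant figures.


rate = A * exp(-Q / (R*T))
T = 319 + 273.15 = 592.15 K
rate = 7.2559e+11 * exp(-255e3 / (8.314 * 592.15))
rate = 2.322e-11 1/s


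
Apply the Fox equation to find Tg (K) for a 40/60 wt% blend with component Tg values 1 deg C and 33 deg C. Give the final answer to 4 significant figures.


1/Tg = w1/Tg1 + w2/Tg2 (in Kelvin)
Tg1 = 274.15 K, Tg2 = 306.15 K
1/Tg = 0.4/274.15 + 0.6/306.15
Tg = 292.5 K


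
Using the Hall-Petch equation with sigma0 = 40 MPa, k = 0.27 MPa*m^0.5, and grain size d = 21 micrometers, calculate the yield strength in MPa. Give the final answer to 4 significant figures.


sigma_y = sigma0 + k / sqrt(d)
d = 21 um = 2.1e-05 m
sigma_y = 40 + 0.27 / sqrt(2.1e-05)
sigma_y = 98.92 MPa


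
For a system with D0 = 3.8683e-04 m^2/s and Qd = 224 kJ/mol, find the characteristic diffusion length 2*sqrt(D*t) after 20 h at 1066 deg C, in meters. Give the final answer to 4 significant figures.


Step 1: D = D0 * exp(-Qd/(R*T))
T = 1339.15 K
D = 3.8683e-04 * exp(-224e3 / (8.314 * 1339.15)) = 7.07785e-13 m^2/s
Step 2: L = 2*sqrt(D*t)
t = 20 h = 72000 s
L = 2*sqrt(7.07785e-13 * 72000) = 4.515e-04 m


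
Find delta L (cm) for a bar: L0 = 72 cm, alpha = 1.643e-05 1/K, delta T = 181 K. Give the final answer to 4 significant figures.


dL = L0 * alpha * dT
dL = 72 * 1.643e-05 * 181
dL = 0.2141 cm


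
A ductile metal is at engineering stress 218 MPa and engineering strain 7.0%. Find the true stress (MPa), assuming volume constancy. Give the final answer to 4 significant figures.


sigma_true = sigma_eng * (1 + epsilon_eng)
sigma_true = 218 * (1 + 0.07)
sigma_true = 233.3 MPa


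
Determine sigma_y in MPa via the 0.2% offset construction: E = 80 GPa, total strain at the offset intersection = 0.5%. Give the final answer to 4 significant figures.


Offset strain = 0.002
Elastic strain at yield = total_strain - offset = 5e-03 - 0.002 = 3e-03
sigma_y = E * elastic_strain = 80000 * 3e-03
sigma_y = 240 MPa


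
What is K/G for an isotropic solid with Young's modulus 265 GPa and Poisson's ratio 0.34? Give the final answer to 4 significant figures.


G = E / (2*(1+nu))
G = 265 / (2*(1+0.34)) = 98.8806 GPa
K = E / (3*(1-2*nu))
K = 265 / (3*(1-2*0.34)) = 276.042 GPa
K/G = 276.042 / 98.8806 = 2.792


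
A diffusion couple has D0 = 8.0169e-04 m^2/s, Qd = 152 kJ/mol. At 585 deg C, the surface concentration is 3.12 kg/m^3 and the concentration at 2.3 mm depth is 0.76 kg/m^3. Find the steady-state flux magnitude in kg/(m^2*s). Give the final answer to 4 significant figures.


Step 1: D = D0 * exp(-Qd/(R*T))
T = 585 + 273.15 = 858.15 K
D = 8.0169e-04 * exp(-152e3 / (8.314 * 858.15)) = 4.48333e-13 m^2/s
Step 2: J = D * (C1 - C2) / dx
J = 4.48333e-13 * (3.12 - 0.76) / 2.3e-03
J = 4.6e-10 kg/(m^2*s)


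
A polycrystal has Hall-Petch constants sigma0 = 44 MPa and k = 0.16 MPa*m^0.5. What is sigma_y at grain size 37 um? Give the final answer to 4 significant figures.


sigma_y = sigma0 + k / sqrt(d)
d = 37 um = 3.7e-05 m
sigma_y = 44 + 0.16 / sqrt(3.7e-05)
sigma_y = 70.3 MPa


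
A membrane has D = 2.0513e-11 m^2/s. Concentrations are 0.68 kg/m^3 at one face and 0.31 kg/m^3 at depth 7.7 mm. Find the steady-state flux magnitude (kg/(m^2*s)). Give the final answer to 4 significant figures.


J = -D * (dC/dx) = D * (C1 - C2) / dx
J = 2.0513e-11 * (0.68 - 0.31) / 7.7e-03
J = 9.857e-10 kg/(m^2*s)


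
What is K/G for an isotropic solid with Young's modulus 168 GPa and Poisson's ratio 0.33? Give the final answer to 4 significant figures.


G = E / (2*(1+nu))
G = 168 / (2*(1+0.33)) = 63.1579 GPa
K = E / (3*(1-2*nu))
K = 168 / (3*(1-2*0.33)) = 164.706 GPa
K/G = 164.706 / 63.1579 = 2.608


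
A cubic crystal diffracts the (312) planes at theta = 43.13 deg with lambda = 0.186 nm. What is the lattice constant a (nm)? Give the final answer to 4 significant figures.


d = lambda / (2*sin(theta))
d = 0.186 / (2*sin(43.13 deg))
d = 0.136033 nm
a = d * sqrt(h^2+k^2+l^2) = 0.136033 * sqrt(14)
a = 0.509 nm


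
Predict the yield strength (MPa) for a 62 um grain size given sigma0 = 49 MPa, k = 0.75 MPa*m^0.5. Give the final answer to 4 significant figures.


sigma_y = sigma0 + k / sqrt(d)
d = 62 um = 6.2e-05 m
sigma_y = 49 + 0.75 / sqrt(6.2e-05)
sigma_y = 144.3 MPa


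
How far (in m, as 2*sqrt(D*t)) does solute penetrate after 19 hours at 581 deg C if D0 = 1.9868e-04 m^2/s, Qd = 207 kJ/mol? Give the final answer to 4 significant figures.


Step 1: D = D0 * exp(-Qd/(R*T))
T = 854.15 K
D = 1.9868e-04 * exp(-207e3 / (8.314 * 854.15)) = 4.35342e-17 m^2/s
Step 2: L = 2*sqrt(D*t)
t = 19 h = 68400 s
L = 2*sqrt(4.35342e-17 * 68400) = 3.451e-06 m


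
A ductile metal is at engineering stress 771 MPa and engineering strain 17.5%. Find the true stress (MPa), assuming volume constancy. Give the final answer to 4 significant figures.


sigma_true = sigma_eng * (1 + epsilon_eng)
sigma_true = 771 * (1 + 0.175)
sigma_true = 905.9 MPa


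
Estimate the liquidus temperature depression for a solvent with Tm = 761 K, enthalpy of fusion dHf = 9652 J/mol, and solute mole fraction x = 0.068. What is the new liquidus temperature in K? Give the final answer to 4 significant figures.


dT = R*Tm^2*x / dHf
dT = 8.314 * 761^2 * 0.068 / 9652
dT = 33.9212 K
T_new = 761 - 33.9212 = 727.1 K


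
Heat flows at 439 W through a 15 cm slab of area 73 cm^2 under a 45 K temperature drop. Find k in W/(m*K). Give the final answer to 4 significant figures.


k = Q*L / (A*dT)
L = 0.15 m, A = 7.3e-03 m^2
k = 439 * 0.15 / (7.3e-03 * 45)
k = 200.5 W/(m*K)


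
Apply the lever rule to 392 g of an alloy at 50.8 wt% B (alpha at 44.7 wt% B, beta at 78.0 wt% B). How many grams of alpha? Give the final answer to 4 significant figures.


f_alpha = (C_beta - C0) / (C_beta - C_alpha)
f_alpha = (78.0 - 50.8) / (78.0 - 44.7) = 0.816817
m_alpha = f_alpha * m_total = 0.816817 * 392 = 320.2 g


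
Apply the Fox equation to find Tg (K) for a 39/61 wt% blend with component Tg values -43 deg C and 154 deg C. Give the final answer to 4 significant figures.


1/Tg = w1/Tg1 + w2/Tg2 (in Kelvin)
Tg1 = 230.15 K, Tg2 = 427.15 K
1/Tg = 0.39/230.15 + 0.61/427.15
Tg = 320.2 K


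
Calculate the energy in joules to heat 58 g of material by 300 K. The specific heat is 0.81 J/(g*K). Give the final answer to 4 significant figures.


Q = m * cp * dT
Q = 58 * 0.81 * 300
Q = 14090 J


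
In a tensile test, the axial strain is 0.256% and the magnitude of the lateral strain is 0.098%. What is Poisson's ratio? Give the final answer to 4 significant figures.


nu = -epsilon_lat / epsilon_axial
Lateral strain is contraction (negative), so using magnitudes:
nu = 0.098 / 0.256
nu = 0.3828


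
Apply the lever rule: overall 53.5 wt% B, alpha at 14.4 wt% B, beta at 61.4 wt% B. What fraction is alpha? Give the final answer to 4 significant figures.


f_alpha = (C_beta - C0) / (C_beta - C_alpha)
f_alpha = (61.4 - 53.5) / (61.4 - 14.4)
f_alpha = 0.1681


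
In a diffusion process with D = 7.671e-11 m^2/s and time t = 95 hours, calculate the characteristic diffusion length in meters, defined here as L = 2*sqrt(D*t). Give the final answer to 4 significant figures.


t = 95 hr = 342000 s
Diffusion length = 2*sqrt(D*t)
= 2*sqrt(7.671e-11 * 342000)
= 0.01024 m


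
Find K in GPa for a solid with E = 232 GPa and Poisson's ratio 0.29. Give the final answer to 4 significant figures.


K = E / (3*(1-2*nu))
K = 232 / (3*(1-2*0.29))
K = 184.1 GPa


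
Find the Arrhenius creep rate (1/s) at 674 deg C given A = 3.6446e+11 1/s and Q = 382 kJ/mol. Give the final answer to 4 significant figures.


rate = A * exp(-Q / (R*T))
T = 674 + 273.15 = 947.15 K
rate = 3.6446e+11 * exp(-382e3 / (8.314 * 947.15))
rate = 3.118e-10 1/s


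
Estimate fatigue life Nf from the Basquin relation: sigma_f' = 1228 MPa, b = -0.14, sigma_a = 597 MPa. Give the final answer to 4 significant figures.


sigma_a = sigma_f' * (2*Nf)^b
2*Nf = (sigma_a / sigma_f')^(1/b)
2*Nf = (597 / 1228)^(1/-0.14)
2*Nf = 172.709
Nf = 86.35 cycles


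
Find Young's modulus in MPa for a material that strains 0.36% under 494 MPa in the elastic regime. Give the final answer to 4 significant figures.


E = sigma / epsilon
epsilon = 0.36% = 3.6e-03
E = 494 / 3.6e-03
E = 137200 MPa


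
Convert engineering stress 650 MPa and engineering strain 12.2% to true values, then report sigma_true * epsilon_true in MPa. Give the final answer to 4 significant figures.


sigma_true = sigma_eng * (1 + epsilon_eng)
sigma_true = 650 * (1 + 0.122) = 729.3 MPa
epsilon_true = ln(1 + epsilon_eng)
epsilon_true = ln(1 + 0.122) = 0.115113
sigma_true * epsilon_true = 729.3 * 0.115113 = 83.95 MPa


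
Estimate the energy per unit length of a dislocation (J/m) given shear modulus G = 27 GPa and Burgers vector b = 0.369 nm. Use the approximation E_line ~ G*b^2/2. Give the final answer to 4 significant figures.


E = G*b^2/2
b = 0.369 nm = 3.69e-10 m
G = 27 GPa = 2.7e+10 Pa
E = 0.5 * 2.7e+10 * (3.69e-10)^2
E = 1.838e-09 J/m


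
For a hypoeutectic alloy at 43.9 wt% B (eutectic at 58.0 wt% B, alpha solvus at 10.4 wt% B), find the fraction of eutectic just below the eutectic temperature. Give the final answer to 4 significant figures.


f_primary = (C_e - C0) / (C_e - C_alpha_max)
f_primary = (58.0 - 43.9) / (58.0 - 10.4)
f_primary = 0.296218
f_eutectic = 1 - 0.296218 = 0.7038


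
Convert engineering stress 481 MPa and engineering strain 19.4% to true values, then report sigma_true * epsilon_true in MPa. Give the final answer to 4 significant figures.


sigma_true = sigma_eng * (1 + epsilon_eng)
sigma_true = 481 * (1 + 0.194) = 574.314 MPa
epsilon_true = ln(1 + epsilon_eng)
epsilon_true = ln(1 + 0.194) = 0.177309
sigma_true * epsilon_true = 574.314 * 0.177309 = 101.8 MPa


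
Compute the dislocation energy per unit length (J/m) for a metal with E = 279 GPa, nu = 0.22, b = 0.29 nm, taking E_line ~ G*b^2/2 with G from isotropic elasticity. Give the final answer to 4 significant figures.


Step 1: G = E / (2*(1+nu))
G = 279 / (2*(1+0.22)) = 114.344 GPa = 1.14344e+11 Pa
Step 2: E_line = G*b^2/2
b = 0.29 nm = 2.9e-10 m
E_line = 0.5 * 1.14344e+11 * (2.9e-10)^2 = 4.808e-09 J/m


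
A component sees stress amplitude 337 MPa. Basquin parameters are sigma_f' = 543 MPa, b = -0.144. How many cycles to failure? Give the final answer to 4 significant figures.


sigma_a = sigma_f' * (2*Nf)^b
2*Nf = (sigma_a / sigma_f')^(1/b)
2*Nf = (337 / 543)^(1/-0.144)
2*Nf = 27.4587
Nf = 13.73 cycles


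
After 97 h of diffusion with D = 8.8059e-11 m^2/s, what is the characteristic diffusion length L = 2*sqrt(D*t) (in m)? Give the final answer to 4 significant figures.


t = 97 hr = 349200 s
Diffusion length = 2*sqrt(D*t)
= 2*sqrt(8.8059e-11 * 349200)
= 0.01109 m


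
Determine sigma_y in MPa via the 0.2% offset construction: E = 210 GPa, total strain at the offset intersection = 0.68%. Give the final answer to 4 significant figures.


Offset strain = 0.002
Elastic strain at yield = total_strain - offset = 6.8e-03 - 0.002 = 4.8e-03
sigma_y = E * elastic_strain = 210000 * 4.8e-03
sigma_y = 1008 MPa


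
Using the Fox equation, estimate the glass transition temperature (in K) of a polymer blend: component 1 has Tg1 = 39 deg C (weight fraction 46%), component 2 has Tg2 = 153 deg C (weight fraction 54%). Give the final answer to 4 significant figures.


1/Tg = w1/Tg1 + w2/Tg2 (in Kelvin)
Tg1 = 312.15 K, Tg2 = 426.15 K
1/Tg = 0.46/312.15 + 0.54/426.15
Tg = 364.9 K


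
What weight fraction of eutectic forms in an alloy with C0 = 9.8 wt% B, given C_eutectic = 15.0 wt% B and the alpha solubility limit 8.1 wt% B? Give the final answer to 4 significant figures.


f_primary = (C_e - C0) / (C_e - C_alpha_max)
f_primary = (15.0 - 9.8) / (15.0 - 8.1)
f_primary = 0.753623
f_eutectic = 1 - 0.753623 = 0.2464


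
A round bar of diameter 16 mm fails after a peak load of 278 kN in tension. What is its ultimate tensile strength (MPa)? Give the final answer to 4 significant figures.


A0 = pi*(d/2)^2 = pi*(16/2)^2 = 201.062 mm^2
UTS = F_max / A0 = 278*1000 / 201.062
UTS = 1383 MPa


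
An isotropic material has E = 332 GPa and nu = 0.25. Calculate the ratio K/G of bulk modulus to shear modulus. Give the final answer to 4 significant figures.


G = E / (2*(1+nu))
G = 332 / (2*(1+0.25)) = 132.8 GPa
K = E / (3*(1-2*nu))
K = 332 / (3*(1-2*0.25)) = 221.333 GPa
K/G = 221.333 / 132.8 = 1.667


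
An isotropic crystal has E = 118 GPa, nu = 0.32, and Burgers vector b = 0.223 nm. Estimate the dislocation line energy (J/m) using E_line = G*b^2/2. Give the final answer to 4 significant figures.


Step 1: G = E / (2*(1+nu))
G = 118 / (2*(1+0.32)) = 44.697 GPa = 4.4697e+10 Pa
Step 2: E_line = G*b^2/2
b = 0.223 nm = 2.23e-10 m
E_line = 0.5 * 4.4697e+10 * (2.23e-10)^2 = 1.111e-09 J/m


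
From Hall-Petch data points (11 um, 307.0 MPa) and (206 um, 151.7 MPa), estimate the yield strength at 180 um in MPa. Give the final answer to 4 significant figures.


sigma_y = sigma0 + k / sqrt(d)
1/sqrt(d1) = 1/sqrt(1.1e-05) = 301.511;  1/sqrt(d2) = 69.6733
k = (sigma1 - sigma2) / (1/sqrt(d1) - 1/sqrt(d2)) = (307.0 - 151.7) / (301.511 - 69.6733) = 0.669864 MPa*m^0.5
sigma0 = sigma1 - k/sqrt(d1) = 307.0 - 0.669864*301.511 = 105.028 MPa
sigma_y(d3) = 105.028 + 0.669864 / sqrt(1.8e-04) = 155 MPa


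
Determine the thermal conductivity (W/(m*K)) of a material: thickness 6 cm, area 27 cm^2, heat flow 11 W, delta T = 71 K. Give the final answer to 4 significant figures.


k = Q*L / (A*dT)
L = 0.06 m, A = 2.7e-03 m^2
k = 11 * 0.06 / (2.7e-03 * 71)
k = 3.443 W/(m*K)


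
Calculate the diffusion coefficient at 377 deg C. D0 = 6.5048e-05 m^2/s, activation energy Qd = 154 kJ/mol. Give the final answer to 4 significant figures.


D = D0 * exp(-Qd / (R*T))
T = 650.15 K
D = 6.5048e-05 * exp(-154e3 / (8.314 * 650.15))
D = 2.755e-17 m^2/s


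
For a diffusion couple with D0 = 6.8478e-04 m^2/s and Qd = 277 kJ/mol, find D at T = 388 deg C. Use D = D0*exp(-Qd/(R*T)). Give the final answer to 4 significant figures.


D = D0 * exp(-Qd / (R*T))
T = 661.15 K
D = 6.8478e-04 * exp(-277e3 / (8.314 * 661.15))
D = 8.916e-26 m^2/s


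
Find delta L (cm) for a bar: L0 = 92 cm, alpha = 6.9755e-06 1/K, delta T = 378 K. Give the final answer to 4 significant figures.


dL = L0 * alpha * dT
dL = 92 * 6.9755e-06 * 378
dL = 0.2426 cm


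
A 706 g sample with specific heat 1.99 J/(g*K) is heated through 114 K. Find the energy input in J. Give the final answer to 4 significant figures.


Q = m * cp * dT
Q = 706 * 1.99 * 114
Q = 160200 J


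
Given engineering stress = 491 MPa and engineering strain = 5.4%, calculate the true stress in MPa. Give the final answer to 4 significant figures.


sigma_true = sigma_eng * (1 + epsilon_eng)
sigma_true = 491 * (1 + 0.054)
sigma_true = 517.5 MPa


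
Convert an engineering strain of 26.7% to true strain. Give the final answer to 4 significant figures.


epsilon_true = ln(1 + epsilon_eng)
epsilon_true = ln(1 + 0.267)
epsilon_true = 0.2367


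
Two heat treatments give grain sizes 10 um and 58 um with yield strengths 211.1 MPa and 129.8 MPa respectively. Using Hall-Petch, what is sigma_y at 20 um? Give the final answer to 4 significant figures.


sigma_y = sigma0 + k / sqrt(d)
1/sqrt(d1) = 1/sqrt(1e-05) = 316.228;  1/sqrt(d2) = 131.306
k = (sigma1 - sigma2) / (1/sqrt(d1) - 1/sqrt(d2)) = (211.1 - 129.8) / (316.228 - 131.306) = 0.439646 MPa*m^0.5
sigma0 = sigma1 - k/sqrt(d1) = 211.1 - 0.439646*316.228 = 72.0716 MPa
sigma_y(d3) = 72.0716 + 0.439646 / sqrt(2e-05) = 170.4 MPa


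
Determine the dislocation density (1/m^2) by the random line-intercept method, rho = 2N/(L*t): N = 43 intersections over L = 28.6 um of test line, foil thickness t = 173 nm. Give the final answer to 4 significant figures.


rho = 2N / (L * t)
L = 28.6 um = 2.86e-05 m, t = 173 nm = 1.73e-07 m
rho = 2 * 43 / (2.86e-05 * 1.73e-07)
rho = 1.738e+13 1/m^2


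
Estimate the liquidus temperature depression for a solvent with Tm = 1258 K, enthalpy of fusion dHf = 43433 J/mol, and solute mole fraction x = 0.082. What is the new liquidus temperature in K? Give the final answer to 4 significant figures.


dT = R*Tm^2*x / dHf
dT = 8.314 * 1258^2 * 0.082 / 43433
dT = 24.8408 K
T_new = 1258 - 24.8408 = 1233 K


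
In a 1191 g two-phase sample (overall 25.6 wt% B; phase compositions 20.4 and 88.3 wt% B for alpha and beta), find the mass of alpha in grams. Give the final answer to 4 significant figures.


f_alpha = (C_beta - C0) / (C_beta - C_alpha)
f_alpha = (88.3 - 25.6) / (88.3 - 20.4) = 0.923417
m_alpha = f_alpha * m_total = 0.923417 * 1191 = 1100 g


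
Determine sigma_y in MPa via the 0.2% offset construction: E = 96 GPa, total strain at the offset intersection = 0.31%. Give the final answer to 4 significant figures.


Offset strain = 0.002
Elastic strain at yield = total_strain - offset = 3.1e-03 - 0.002 = 1.1e-03
sigma_y = E * elastic_strain = 96000 * 1.1e-03
sigma_y = 105.6 MPa


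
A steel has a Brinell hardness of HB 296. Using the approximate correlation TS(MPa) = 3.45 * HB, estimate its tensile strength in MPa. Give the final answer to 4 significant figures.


TS (MPa) = 3.45 * HB
TS = 3.45 * 296
TS = 1021 MPa


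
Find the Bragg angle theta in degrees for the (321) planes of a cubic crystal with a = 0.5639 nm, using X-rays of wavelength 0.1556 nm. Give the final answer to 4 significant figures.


d = a / sqrt(h^2+k^2+l^2)
d = 0.5639 / sqrt(14) = 0.150709 nm
lambda = 2*d*sin(theta)  =>  sin(theta) = lambda / (2*d)
sin(theta) = 0.1556 / (2 * 0.150709) = 0.516228
theta = 31.08 deg


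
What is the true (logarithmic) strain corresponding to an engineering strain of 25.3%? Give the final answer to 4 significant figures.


epsilon_true = ln(1 + epsilon_eng)
epsilon_true = ln(1 + 0.253)
epsilon_true = 0.2255


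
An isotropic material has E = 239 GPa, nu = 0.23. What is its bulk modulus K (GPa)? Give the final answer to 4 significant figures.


K = E / (3*(1-2*nu))
K = 239 / (3*(1-2*0.23))
K = 147.5 GPa


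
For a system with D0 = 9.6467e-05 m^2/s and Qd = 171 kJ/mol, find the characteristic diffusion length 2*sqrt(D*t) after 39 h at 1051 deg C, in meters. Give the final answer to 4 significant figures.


Step 1: D = D0 * exp(-Qd/(R*T))
T = 1324.15 K
D = 9.6467e-05 * exp(-171e3 / (8.314 * 1324.15)) = 1.73214e-11 m^2/s
Step 2: L = 2*sqrt(D*t)
t = 39 h = 140400 s
L = 2*sqrt(1.73214e-11 * 140400) = 3.119e-03 m


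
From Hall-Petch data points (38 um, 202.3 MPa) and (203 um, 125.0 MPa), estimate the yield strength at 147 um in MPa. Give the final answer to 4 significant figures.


sigma_y = sigma0 + k / sqrt(d)
1/sqrt(d1) = 1/sqrt(3.8e-05) = 162.221;  1/sqrt(d2) = 70.1862
k = (sigma1 - sigma2) / (1/sqrt(d1) - 1/sqrt(d2)) = (202.3 - 125.0) / (162.221 - 70.1862) = 0.839896 MPa*m^0.5
sigma0 = sigma1 - k/sqrt(d1) = 202.3 - 0.839896*162.221 = 66.0508 MPa
sigma_y(d3) = 66.0508 + 0.839896 / sqrt(1.47e-04) = 135.3 MPa


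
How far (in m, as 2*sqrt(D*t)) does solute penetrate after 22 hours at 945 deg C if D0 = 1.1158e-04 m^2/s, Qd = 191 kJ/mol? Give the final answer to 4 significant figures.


Step 1: D = D0 * exp(-Qd/(R*T))
T = 1218.15 K
D = 1.1158e-04 * exp(-191e3 / (8.314 * 1218.15)) = 7.19702e-13 m^2/s
Step 2: L = 2*sqrt(D*t)
t = 22 h = 79200 s
L = 2*sqrt(7.19702e-13 * 79200) = 4.775e-04 m


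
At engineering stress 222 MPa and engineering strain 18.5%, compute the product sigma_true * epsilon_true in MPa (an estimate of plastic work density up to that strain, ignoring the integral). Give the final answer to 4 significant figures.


sigma_true = sigma_eng * (1 + epsilon_eng)
sigma_true = 222 * (1 + 0.185) = 263.07 MPa
epsilon_true = ln(1 + epsilon_eng)
epsilon_true = ln(1 + 0.185) = 0.169743
sigma_true * epsilon_true = 263.07 * 0.169743 = 44.65 MPa


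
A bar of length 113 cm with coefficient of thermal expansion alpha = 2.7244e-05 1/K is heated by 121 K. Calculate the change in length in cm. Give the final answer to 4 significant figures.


dL = L0 * alpha * dT
dL = 113 * 2.7244e-05 * 121
dL = 0.3725 cm


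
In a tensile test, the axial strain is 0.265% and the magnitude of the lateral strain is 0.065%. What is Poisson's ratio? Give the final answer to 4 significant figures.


nu = -epsilon_lat / epsilon_axial
Lateral strain is contraction (negative), so using magnitudes:
nu = 0.065 / 0.265
nu = 0.2453


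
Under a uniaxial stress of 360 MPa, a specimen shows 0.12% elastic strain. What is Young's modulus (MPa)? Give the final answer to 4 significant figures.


E = sigma / epsilon
epsilon = 0.12% = 1.2e-03
E = 360 / 1.2e-03
E = 300000 MPa


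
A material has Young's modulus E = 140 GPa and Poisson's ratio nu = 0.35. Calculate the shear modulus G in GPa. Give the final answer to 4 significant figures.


G = E / (2*(1+nu))
G = 140 / (2*(1+0.35))
G = 51.85 GPa


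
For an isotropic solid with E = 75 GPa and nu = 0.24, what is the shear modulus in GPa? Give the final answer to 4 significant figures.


G = E / (2*(1+nu))
G = 75 / (2*(1+0.24))
G = 30.24 GPa


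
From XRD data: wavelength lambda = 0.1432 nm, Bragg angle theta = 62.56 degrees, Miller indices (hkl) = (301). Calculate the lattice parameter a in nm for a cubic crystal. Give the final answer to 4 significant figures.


d = lambda / (2*sin(theta))
d = 0.1432 / (2*sin(62.56 deg))
d = 0.0806766 nm
a = d * sqrt(h^2+k^2+l^2) = 0.0806766 * sqrt(10)
a = 0.2551 nm


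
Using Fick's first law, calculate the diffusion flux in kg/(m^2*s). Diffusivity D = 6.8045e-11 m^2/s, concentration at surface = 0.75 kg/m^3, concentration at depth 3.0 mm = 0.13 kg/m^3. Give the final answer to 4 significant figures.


J = -D * (dC/dx) = D * (C1 - C2) / dx
J = 6.8045e-11 * (0.75 - 0.13) / 3e-03
J = 1.406e-08 kg/(m^2*s)


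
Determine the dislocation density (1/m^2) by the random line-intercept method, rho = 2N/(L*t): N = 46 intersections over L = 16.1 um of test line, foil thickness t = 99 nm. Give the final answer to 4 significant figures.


rho = 2N / (L * t)
L = 16.1 um = 1.61e-05 m, t = 99 nm = 9.9e-08 m
rho = 2 * 46 / (1.61e-05 * 9.9e-08)
rho = 5.772e+13 1/m^2


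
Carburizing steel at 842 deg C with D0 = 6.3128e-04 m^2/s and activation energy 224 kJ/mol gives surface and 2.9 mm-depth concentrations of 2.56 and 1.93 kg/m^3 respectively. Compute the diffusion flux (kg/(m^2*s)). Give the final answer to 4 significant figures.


Step 1: D = D0 * exp(-Qd/(R*T))
T = 842 + 273.15 = 1115.15 K
D = 6.3128e-04 * exp(-224e3 / (8.314 * 1115.15)) = 2.02992e-14 m^2/s
Step 2: J = D * (C1 - C2) / dx
J = 2.02992e-14 * (2.56 - 1.93) / 2.9e-03
J = 4.41e-12 kg/(m^2*s)


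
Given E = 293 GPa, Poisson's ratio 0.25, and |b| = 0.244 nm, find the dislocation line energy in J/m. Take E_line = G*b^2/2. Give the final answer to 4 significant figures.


Step 1: G = E / (2*(1+nu))
G = 293 / (2*(1+0.25)) = 117.2 GPa = 1.172e+11 Pa
Step 2: E_line = G*b^2/2
b = 0.244 nm = 2.44e-10 m
E_line = 0.5 * 1.172e+11 * (2.44e-10)^2 = 3.489e-09 J/m


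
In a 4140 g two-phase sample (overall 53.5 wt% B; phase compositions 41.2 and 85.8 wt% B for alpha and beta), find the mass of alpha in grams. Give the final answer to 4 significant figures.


f_alpha = (C_beta - C0) / (C_beta - C_alpha)
f_alpha = (85.8 - 53.5) / (85.8 - 41.2) = 0.724215
m_alpha = f_alpha * m_total = 0.724215 * 4140 = 2998 g


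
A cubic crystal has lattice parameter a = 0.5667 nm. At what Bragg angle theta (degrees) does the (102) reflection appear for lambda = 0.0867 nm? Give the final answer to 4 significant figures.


d = a / sqrt(h^2+k^2+l^2)
d = 0.5667 / sqrt(5) = 0.253436 nm
lambda = 2*d*sin(theta)  =>  sin(theta) = lambda / (2*d)
sin(theta) = 0.0867 / (2 * 0.253436) = 0.171049
theta = 9.849 deg


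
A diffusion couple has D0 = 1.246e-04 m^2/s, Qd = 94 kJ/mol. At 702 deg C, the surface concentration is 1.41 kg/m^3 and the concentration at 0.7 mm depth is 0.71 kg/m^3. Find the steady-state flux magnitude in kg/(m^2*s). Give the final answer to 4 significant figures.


Step 1: D = D0 * exp(-Qd/(R*T))
T = 702 + 273.15 = 975.15 K
D = 1.246e-04 * exp(-94e3 / (8.314 * 975.15)) = 1.14857e-09 m^2/s
Step 2: J = D * (C1 - C2) / dx
J = 1.14857e-09 * (1.41 - 0.71) / 7e-04
J = 1.149e-06 kg/(m^2*s)


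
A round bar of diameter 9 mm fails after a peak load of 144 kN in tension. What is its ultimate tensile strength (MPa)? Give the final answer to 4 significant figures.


A0 = pi*(d/2)^2 = pi*(9/2)^2 = 63.6173 mm^2
UTS = F_max / A0 = 144*1000 / 63.6173
UTS = 2264 MPa
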